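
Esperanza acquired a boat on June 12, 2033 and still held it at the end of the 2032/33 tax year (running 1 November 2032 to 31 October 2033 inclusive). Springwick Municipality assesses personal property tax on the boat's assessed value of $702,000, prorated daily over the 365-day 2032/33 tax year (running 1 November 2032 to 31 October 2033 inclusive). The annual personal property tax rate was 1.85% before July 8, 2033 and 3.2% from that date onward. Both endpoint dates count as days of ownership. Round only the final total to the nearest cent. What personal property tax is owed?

$8,064.35

June 12 – July 7, 2033: 26 days at 1.85% → $702,000 × 1.85% × 26/365 = $925.1014
July 8 – October 31, 2033: 116 days at 3.2% → $702,000 × 3.2% × 116/365 = $7,139.2438
Total = $8,064.3452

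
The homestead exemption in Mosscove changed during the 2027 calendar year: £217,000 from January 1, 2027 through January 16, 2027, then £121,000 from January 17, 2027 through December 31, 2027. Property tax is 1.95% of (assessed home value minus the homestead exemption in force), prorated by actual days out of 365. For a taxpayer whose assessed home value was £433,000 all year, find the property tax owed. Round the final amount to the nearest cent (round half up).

January 1 – January 16, 2027: 16 days, exemption £217,000 → (£433,000 − £217,000) × 1.95% × 16/365 = £184.6356
January 17 – December 31, 2027: 349 days, exemption £121,000 → (£433,000 − £121,000) × 1.95% × 349/365 = £5,817.3041
Total = £6,001.9397

£6,001.94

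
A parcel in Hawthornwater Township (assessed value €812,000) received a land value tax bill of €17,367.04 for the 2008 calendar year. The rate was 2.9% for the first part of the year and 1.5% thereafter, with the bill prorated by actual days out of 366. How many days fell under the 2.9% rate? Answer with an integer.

Let d = days at the first rate; then 366 − d days at the second rate.
€812,000 × [2.9%·d + 1.5%·(366−d)] / 366 = €17,367.04
Solving gives d = 167, so the new rate took effect on 16 June 2008.

167 days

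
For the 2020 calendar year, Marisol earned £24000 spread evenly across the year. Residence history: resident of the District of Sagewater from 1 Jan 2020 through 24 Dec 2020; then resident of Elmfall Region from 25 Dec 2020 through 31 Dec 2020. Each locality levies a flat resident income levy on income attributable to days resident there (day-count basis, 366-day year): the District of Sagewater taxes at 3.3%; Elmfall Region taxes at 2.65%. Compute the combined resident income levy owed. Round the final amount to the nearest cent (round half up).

£789.02

The District of Sagewater, 1 Jan – 24 Dec 2020: 359 days → £24000 × 3.3% × 359/366 = £776.8525
Elmfall Region, 25 Dec – 31 Dec 2020: 7 days → £24000 × 2.65% × 7/366 = £12.1639
Total = £789.0164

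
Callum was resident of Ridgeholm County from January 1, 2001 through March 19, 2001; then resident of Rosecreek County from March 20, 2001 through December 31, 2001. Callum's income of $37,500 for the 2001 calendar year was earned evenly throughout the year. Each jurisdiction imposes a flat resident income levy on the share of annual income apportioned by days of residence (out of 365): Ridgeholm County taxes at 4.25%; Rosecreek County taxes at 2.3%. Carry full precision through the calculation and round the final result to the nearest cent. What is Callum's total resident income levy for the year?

$1,018.77

Ridgeholm County, January 1 – March 19, 2001: 78 days → $37,500 × 4.25% × 78/365 = $340.5822
Rosecreek County, March 20 – December 31, 2001: 287 days → $37,500 × 2.3% × 287/365 = $678.1849
Total = $1,018.7671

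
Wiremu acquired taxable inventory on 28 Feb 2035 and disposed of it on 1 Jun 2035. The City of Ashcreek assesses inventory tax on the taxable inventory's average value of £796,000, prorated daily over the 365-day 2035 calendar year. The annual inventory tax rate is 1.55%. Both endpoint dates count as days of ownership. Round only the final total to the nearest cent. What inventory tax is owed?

Days held (28 Feb – 1 Jun 2035): 94 out of 365
Tax = £796,000 × 1.55% × 94/365 = £3,177.4575

£3,177.46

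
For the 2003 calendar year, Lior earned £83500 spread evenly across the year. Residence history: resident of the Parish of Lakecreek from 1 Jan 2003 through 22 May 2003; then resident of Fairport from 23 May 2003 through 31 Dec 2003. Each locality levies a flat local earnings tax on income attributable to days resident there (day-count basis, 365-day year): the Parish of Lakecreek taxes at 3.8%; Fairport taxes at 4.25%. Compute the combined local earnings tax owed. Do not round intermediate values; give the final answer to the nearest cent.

£3402.57

The Parish of Lakecreek, 1 Jan – 22 May 2003: 142 days → £83500 × 3.8% × 142/365 = £1234.4274
Fairport, 23 May – 31 Dec 2003: 223 days → £83500 × 4.25% × 223/365 = £2168.1404
Total = £3402.5678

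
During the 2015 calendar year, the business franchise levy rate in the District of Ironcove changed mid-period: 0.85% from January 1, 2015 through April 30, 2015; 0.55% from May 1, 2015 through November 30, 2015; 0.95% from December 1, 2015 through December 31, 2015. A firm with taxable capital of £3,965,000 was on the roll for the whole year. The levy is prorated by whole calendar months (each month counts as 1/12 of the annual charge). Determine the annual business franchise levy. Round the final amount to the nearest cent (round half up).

£27,094.17

January 1 – April 30, 2015: 4 months at 0.85% → £3,965,000 × 0.85% × 4/12 = £11,234.1667
May 1 – November 30, 2015: 7 months at 0.55% → £3,965,000 × 0.55% × 7/12 = £12,721.0417
December 1 – December 31, 2015: 1 month at 0.95% → £3,965,000 × 0.95% × 1/12 = £3,138.9583
Total = £27,094.1667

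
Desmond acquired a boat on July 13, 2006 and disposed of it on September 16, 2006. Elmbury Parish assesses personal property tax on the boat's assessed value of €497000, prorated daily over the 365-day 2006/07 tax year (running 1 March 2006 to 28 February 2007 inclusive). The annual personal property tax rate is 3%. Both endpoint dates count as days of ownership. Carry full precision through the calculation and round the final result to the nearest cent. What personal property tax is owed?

Days held (July 13 – September 16, 2006): 66 out of 365
Tax = €497000 × 3% × 66/365 = €2696.0548

€2696.05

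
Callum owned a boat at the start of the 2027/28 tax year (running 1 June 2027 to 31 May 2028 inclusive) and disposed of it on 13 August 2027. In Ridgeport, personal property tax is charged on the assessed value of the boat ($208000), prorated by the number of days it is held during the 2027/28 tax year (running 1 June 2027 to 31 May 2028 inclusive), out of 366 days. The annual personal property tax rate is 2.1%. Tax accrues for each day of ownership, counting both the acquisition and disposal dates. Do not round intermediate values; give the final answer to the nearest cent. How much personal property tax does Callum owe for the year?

$883.15

Days held (1 June – 13 August 2027): 74 out of 366
Tax = $208000 × 2.1% × 74/366 = $883.1475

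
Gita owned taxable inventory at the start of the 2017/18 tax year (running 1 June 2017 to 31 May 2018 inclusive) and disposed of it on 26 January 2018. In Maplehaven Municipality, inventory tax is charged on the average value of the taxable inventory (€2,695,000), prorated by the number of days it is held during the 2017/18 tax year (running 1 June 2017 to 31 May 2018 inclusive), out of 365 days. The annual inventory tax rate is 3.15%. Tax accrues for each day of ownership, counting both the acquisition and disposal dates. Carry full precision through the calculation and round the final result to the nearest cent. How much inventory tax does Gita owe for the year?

Days held (1 June 2017 – 26 January 2018): 240 out of 365
Tax = €2,695,000 × 3.15% × 240/365 = €55,819.7260

€55,819.73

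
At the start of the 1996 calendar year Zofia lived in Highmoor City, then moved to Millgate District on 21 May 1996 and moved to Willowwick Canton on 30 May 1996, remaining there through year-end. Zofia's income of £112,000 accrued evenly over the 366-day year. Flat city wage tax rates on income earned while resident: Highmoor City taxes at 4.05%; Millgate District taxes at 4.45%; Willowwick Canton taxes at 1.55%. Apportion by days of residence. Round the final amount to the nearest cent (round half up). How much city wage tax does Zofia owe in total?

£2,894.56

Highmoor City, 1 January – 20 May 1996: 141 days → £112,000 × 4.05% × 141/366 = £1,747.4754
Millgate District, 21 May – 29 May 1996: 9 days → £112,000 × 4.45% × 9/366 = £122.5574
Willowwick Canton, 30 May – 31 December 1996: 216 days → £112,000 × 1.55% × 216/366 = £1,024.5246
Total = £2,894.5574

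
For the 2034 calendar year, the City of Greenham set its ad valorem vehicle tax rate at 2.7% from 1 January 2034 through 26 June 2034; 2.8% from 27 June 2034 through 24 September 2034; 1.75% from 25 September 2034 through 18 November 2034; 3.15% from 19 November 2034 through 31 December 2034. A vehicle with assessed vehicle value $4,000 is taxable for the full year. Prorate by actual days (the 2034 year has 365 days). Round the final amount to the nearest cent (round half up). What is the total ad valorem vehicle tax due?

1 January – 26 June 2034: 177 days at 2.7% → $4,000 × 2.7% × 177/365 = $52.3726
27 June – 24 September 2034: 90 days at 2.8% → $4,000 × 2.8% × 90/365 = $27.6164
25 September – 18 November 2034: 55 days at 1.75% → $4,000 × 1.75% × 55/365 = $10.5479
19 November – 31 December 2034: 43 days at 3.15% → $4,000 × 3.15% × 43/365 = $14.8438
Total = $105.3808

$105.38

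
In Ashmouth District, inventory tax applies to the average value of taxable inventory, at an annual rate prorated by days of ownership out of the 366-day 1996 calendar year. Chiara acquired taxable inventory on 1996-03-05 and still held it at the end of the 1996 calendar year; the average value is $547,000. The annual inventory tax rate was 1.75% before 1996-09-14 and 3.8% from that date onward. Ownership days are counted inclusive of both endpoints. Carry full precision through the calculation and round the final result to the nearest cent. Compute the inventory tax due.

1996-03-05 to 1996-09-13: 193 days at 1.75% → $547,000 × 1.75% × 193/366 = $5,047.7937
1996-09-14 to 1996-12-31: 109 days at 3.8% → $547,000 × 3.8% × 109/366 = $6,190.3661
Total = $11,238.1598

$11,238.16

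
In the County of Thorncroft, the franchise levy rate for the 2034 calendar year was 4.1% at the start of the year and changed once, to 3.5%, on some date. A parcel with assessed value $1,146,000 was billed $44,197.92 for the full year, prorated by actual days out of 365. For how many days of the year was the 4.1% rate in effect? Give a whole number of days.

217 days

Let d = days at the first rate; then 365 − d days at the second rate.
$1,146,000 × [4.1%·d + 3.5%·(365−d)] / 365 = $44,197.92
Solving gives d = 217, so the new rate took effect on August 6, 2034.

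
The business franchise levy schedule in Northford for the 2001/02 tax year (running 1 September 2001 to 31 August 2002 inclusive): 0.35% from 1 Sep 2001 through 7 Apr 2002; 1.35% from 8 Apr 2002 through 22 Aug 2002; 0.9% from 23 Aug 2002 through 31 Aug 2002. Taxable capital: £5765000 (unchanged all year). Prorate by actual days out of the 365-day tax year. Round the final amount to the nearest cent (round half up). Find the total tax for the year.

1 Sep 2001 – 7 Apr 2002: 219 days at 0.35% → £5765000 × 0.35% × 219/365 = £12106.5000
8 Apr – 22 Aug 2002: 137 days at 1.35% → £5765000 × 1.35% × 137/365 = £29211.9658
23 Aug – 31 Aug 2002: 9 days at 0.9% → £5765000 × 0.9% × 9/365 = £1279.3562
Total = £42597.8219

£42597.82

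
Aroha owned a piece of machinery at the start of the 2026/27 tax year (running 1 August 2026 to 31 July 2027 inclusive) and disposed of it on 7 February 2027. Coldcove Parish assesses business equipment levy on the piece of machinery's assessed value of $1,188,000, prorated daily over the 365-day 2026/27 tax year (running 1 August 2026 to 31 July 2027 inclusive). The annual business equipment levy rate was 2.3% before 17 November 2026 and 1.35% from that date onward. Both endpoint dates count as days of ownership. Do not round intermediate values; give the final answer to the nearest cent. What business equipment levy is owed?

1 August – 16 November 2026: 108 days at 2.3% → $1,188,000 × 2.3% × 108/365 = $8,084.9096
17 November 2026 – 7 February 2027: 83 days at 1.35% → $1,188,000 × 1.35% × 83/365 = $3,646.9973
Total = $11,731.9068

$11,731.91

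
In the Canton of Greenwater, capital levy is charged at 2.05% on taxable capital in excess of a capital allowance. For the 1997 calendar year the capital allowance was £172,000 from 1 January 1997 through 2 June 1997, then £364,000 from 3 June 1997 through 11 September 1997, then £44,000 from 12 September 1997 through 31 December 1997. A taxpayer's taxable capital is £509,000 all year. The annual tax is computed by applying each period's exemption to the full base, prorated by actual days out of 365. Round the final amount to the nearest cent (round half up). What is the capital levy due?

1 January – 2 June 1997: 153 days, exemption £172,000 → (£509,000 − £172,000) × 2.05% × 153/365 = £2,895.8918
3 June – 11 September 1997: 101 days, exemption £364,000 → (£509,000 − £364,000) × 2.05% × 101/365 = £822.5274
12 September – 31 December 1997: 111 days, exemption £44,000 → (£509,000 − £44,000) × 2.05% × 111/365 = £2,898.9247
Total = £6,617.3438

£6,617.34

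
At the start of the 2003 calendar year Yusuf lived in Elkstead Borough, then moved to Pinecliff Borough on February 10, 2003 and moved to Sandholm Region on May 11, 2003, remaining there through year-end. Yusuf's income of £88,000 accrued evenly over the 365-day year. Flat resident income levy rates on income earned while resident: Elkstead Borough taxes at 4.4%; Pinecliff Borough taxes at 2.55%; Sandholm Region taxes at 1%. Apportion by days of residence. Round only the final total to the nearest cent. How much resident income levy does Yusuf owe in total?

Elkstead Borough, January 1 – February 9, 2003: 40 days → £88,000 × 4.4% × 40/365 = £424.3288
Pinecliff Borough, February 10 – May 10, 2003: 90 days → £88,000 × 2.55% × 90/365 = £553.3151
Sandholm Region, May 11 – December 31, 2003: 235 days → £88,000 × 1% × 235/365 = £566.5753
Total = £1,544.2192

£1,544.22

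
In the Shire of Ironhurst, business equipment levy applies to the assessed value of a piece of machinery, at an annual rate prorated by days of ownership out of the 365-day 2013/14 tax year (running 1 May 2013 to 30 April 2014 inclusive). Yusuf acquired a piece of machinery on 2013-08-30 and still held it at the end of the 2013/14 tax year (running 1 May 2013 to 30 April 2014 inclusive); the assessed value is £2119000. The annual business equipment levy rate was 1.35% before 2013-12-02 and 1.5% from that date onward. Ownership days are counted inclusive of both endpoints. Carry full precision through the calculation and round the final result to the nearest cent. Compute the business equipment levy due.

£20429.48

2013-08-30 to 2013-12-01: 94 days at 1.35% → £2119000 × 1.35% × 94/365 = £7367.1534
2013-12-02 to 2014-04-30: 150 days at 1.5% → £2119000 × 1.5% × 150/365 = £13062.3288
Total = £20429.4822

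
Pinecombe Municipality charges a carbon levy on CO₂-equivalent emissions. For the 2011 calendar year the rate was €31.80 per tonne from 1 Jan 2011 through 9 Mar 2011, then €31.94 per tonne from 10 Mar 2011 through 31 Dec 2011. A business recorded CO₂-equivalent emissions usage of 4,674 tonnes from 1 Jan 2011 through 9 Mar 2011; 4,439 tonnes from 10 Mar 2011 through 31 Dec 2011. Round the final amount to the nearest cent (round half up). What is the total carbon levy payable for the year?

1 Jan – 9 Mar 2011: 4,674 tonnes at €31.80/tonne → €148,633.20
10 Mar – 31 Dec 2011: 4,439 tonnes at €31.94/tonne → €141,781.66

€290,414.86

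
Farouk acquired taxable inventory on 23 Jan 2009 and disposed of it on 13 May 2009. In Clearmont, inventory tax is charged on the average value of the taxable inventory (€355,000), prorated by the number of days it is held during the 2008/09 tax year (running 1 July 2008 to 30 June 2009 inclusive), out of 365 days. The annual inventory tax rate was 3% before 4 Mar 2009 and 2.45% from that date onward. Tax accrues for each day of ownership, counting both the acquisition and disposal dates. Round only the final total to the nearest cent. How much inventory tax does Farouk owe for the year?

23 Jan – 3 Mar 2009: 40 days at 3% → €355,000 × 3% × 40/365 = €1,167.1233
4 Mar – 13 May 2009: 71 days at 2.45% → €355,000 × 2.45% × 71/365 = €1,691.8425
Total = €2,858.9658

€2,858.97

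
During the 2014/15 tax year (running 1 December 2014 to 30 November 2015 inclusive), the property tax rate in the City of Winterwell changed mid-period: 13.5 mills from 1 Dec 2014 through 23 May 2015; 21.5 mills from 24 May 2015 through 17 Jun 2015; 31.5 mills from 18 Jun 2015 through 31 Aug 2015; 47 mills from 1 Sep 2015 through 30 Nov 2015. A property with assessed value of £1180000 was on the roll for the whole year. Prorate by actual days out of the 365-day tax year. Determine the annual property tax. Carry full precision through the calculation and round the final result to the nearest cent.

£30796.38

1 Dec 2014 – 23 May 2015: 174 days at 13.5 mills → £1180000 × 1.35% × 174/365 = £7594.0274
24 May – 17 Jun 2015: 25 days at 21.5 mills → £1180000 × 2.15% × 25/365 = £1737.6712
18 Jun – 31 Aug 2015: 75 days at 31.5 mills → £1180000 × 3.15% × 75/365 = £7637.6712
1 Sep – 30 Nov 2015: 91 days at 47 mills → £1180000 × 4.7% × 91/365 = £13827.0137
Total = £30796.3836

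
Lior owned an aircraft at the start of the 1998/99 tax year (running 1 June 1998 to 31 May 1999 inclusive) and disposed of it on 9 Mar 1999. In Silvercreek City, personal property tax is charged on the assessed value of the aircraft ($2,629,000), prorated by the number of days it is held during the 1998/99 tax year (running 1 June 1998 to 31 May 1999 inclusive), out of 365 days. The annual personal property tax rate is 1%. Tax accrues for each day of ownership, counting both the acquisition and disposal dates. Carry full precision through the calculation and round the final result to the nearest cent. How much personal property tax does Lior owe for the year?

$20,311.73

Days held (1 Jun 1998 – 9 Mar 1999): 282 out of 365
Tax = $2,629,000 × 1% × 282/365 = $20,311.7260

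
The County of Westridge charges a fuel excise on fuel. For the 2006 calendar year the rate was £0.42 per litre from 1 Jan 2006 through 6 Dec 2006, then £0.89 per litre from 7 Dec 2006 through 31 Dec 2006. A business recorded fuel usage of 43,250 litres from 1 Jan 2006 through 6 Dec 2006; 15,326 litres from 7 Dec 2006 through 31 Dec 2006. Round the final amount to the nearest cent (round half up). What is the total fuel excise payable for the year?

1 Jan – 6 Dec 2006: 43,250 litres at £0.42/litre → £18,165.00
7 Dec – 31 Dec 2006: 15,326 litres at £0.89/litre → £13,640.14

£31,805.14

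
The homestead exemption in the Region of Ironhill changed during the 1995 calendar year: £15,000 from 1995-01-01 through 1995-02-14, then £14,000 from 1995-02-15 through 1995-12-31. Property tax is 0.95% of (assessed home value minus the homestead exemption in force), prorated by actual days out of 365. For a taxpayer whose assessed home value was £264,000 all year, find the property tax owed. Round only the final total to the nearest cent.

£2,373.83

1995-01-01 to 1995-02-14: 45 days, exemption £15,000 → (£264,000 − £15,000) × 0.95% × 45/365 = £291.6370
1995-02-15 to 1995-12-31: 320 days, exemption £14,000 → (£264,000 − £14,000) × 0.95% × 320/365 = £2,082.1918
Total = £2,373.8288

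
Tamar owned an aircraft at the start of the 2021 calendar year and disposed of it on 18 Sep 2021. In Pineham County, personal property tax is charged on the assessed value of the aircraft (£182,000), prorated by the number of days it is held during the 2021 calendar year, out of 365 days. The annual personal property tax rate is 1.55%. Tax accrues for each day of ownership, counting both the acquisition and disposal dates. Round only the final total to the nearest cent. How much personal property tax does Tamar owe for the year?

£2,017.21

Days held (1 Jan – 18 Sep 2021): 261 out of 365
Tax = £182,000 × 1.55% × 261/365 = £2,017.2082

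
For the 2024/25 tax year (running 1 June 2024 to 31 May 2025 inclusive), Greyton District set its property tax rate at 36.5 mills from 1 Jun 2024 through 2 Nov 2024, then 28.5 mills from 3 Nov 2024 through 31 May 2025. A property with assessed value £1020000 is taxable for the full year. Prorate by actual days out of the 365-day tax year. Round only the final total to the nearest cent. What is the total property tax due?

1 Jun – 2 Nov 2024: 155 days at 36.5 mills → £1020000 × 3.65% × 155/365 = £15810.0000
3 Nov 2024 – 31 May 2025: 210 days at 28.5 mills → £1020000 × 2.85% × 210/365 = £16725.2055
Total = £32535.2055

£32535.21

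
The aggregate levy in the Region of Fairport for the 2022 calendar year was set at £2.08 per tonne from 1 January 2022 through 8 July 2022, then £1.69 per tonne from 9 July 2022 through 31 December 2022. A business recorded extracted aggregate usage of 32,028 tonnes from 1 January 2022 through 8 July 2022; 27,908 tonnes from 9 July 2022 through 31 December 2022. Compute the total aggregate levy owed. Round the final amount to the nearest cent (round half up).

£113,782.76

1 January – 8 July 2022: 32,028 tonnes at £2.08/tonne → £66,618.24
9 July – 31 December 2022: 27,908 tonnes at £1.69/tonne → £47,164.52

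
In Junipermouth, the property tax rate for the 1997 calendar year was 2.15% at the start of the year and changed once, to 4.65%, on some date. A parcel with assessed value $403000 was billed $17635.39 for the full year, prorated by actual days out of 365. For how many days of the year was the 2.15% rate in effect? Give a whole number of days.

Let d = days at the first rate; then 365 − d days at the second rate.
$403000 × [2.15%·d + 4.65%·(365−d)] / 365 = $17635.39
Solving gives d = 40, so the new rate took effect on February 10, 1997.

40 days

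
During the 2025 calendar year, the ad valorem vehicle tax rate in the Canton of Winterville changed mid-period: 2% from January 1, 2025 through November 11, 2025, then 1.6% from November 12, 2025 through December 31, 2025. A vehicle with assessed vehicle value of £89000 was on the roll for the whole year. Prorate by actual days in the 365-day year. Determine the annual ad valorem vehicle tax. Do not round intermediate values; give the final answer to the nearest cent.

£1731.23

January 1 – November 11, 2025: 315 days at 2% → £89000 × 2% × 315/365 = £1536.1644
November 12 – December 31, 2025: 50 days at 1.6% → £89000 × 1.6% × 50/365 = £195.0685
Total = £1731.2329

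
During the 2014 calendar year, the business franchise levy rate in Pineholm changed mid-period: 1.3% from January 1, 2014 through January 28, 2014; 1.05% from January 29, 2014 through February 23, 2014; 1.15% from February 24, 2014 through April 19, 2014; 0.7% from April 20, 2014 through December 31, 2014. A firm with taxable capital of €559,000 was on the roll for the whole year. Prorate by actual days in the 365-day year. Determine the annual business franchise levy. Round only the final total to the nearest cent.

€4,688.71

January 1 – January 28, 2014: 28 days at 1.3% → €559,000 × 1.3% × 28/365 = €557.4685
January 29 – February 23, 2014: 26 days at 1.05% → €559,000 × 1.05% × 26/365 = €418.1014
February 24 – April 19, 2014: 55 days at 1.15% → €559,000 × 1.15% × 55/365 = €968.6781
April 20 – December 31, 2014: 256 days at 0.7% → €559,000 × 0.7% × 256/365 = €2,744.4603
Total = €4,688.7082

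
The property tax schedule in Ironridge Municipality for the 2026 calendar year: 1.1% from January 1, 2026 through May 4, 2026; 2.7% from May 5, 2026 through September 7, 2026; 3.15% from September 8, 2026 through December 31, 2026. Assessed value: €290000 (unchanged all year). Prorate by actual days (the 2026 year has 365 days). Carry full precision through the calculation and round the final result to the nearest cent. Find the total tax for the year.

January 1 – May 4, 2026: 124 days at 1.1% → €290000 × 1.1% × 124/365 = €1083.7260
May 5 – September 7, 2026: 126 days at 2.7% → €290000 × 2.7% × 126/365 = €2702.9589
September 8 – December 31, 2026: 115 days at 3.15% → €290000 × 3.15% × 115/365 = €2878.1507
Total = €6664.8356

€6664.84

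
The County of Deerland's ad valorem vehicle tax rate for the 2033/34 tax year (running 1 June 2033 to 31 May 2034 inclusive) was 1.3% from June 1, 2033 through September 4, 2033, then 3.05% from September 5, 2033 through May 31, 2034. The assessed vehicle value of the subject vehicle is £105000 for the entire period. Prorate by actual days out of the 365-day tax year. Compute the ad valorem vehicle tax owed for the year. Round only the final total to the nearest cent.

£2719.21

June 1 – September 4, 2033: 96 days at 1.3% → £105000 × 1.3% × 96/365 = £359.0137
September 5, 2033 – May 31, 2034: 269 days at 3.05% → £105000 × 3.05% × 269/365 = £2360.1986
Total = £2719.2123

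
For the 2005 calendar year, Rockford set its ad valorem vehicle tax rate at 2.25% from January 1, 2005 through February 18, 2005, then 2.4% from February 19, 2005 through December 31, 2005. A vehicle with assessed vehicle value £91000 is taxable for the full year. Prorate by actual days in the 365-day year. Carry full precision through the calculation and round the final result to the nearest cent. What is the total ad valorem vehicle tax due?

January 1 – February 18, 2005: 49 days at 2.25% → £91000 × 2.25% × 49/365 = £274.8699
February 19 – December 31, 2005: 316 days at 2.4% → £91000 × 2.4% × 316/365 = £1890.8055
Total = £2165.6753

£2165.68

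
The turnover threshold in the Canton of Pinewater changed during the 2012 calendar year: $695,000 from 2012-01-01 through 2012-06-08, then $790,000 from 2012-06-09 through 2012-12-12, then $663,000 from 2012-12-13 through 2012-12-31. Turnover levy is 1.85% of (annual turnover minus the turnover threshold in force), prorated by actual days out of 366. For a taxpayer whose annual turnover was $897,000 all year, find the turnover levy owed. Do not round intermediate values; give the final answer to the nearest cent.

2012-01-01 to 2012-06-08: 160 days, exemption $695,000 → ($897,000 − $695,000) × 1.85% × 160/366 = $1,633.6612
2012-06-09 to 2012-12-12: 187 days, exemption $790,000 → ($897,000 − $790,000) × 1.85% × 187/366 = $1,011.3839
2012-12-13 to 2012-12-31: 19 days, exemption $663,000 → ($897,000 − $663,000) × 1.85% × 19/366 = $224.7295
Total = $2,869.7746

$2,869.77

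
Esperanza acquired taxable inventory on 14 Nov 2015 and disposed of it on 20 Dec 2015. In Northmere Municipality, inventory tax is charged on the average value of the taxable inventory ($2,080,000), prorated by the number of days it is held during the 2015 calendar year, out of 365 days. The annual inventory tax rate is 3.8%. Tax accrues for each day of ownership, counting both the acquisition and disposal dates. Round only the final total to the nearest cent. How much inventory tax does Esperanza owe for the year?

$8,012.27

Days held (14 Nov – 20 Dec 2015): 37 out of 365
Tax = $2,080,000 × 3.8% × 37/365 = $8,012.2740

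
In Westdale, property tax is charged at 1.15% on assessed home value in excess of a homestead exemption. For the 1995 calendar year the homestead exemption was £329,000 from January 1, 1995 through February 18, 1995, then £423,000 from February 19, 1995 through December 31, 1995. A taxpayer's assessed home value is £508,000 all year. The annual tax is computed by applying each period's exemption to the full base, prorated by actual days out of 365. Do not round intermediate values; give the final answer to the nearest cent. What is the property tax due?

£1,122.62

January 1 – February 18, 1995: 49 days, exemption £329,000 → (£508,000 − £329,000) × 1.15% × 49/365 = £276.3466
February 19 – December 31, 1995: 316 days, exemption £423,000 → (£508,000 − £423,000) × 1.15% × 316/365 = £846.2740
Total = £1,122.6205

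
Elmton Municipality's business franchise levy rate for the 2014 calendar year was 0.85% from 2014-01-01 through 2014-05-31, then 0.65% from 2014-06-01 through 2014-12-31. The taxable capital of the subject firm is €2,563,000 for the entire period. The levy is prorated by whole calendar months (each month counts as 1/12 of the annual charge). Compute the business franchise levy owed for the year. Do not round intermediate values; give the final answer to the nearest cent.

€18,795.33

2014-01-01 to 2014-05-31: 5 months at 0.85% → €2,563,000 × 0.85% × 5/12 = €9,077.2917
2014-06-01 to 2014-12-31: 7 months at 0.65% → €2,563,000 × 0.65% × 7/12 = €9,718.0417
Total = €18,795.3333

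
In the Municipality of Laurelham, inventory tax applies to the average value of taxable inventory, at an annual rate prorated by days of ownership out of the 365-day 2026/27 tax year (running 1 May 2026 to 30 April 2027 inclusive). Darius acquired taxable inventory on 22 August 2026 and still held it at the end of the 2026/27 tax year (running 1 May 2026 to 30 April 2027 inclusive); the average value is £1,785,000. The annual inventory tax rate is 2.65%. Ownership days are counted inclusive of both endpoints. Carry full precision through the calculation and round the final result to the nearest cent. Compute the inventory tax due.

Days held (22 August 2026 – 30 April 2027): 252 out of 365
Tax = £1,785,000 × 2.65% × 252/365 = £32,658.1644

£32,658.16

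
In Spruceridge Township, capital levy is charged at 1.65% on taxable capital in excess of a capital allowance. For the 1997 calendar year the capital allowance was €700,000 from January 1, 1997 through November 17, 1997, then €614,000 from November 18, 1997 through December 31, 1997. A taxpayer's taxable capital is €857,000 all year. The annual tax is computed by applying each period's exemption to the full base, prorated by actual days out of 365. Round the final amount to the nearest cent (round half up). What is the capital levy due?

€2,761.56

January 1 – November 17, 1997: 321 days, exemption €700,000 → (€857,000 − €700,000) × 1.65% × 321/365 = €2,278.2205
November 18 – December 31, 1997: 44 days, exemption €614,000 → (€857,000 − €614,000) × 1.65% × 44/365 = €483.3370
Total = €2,761.5575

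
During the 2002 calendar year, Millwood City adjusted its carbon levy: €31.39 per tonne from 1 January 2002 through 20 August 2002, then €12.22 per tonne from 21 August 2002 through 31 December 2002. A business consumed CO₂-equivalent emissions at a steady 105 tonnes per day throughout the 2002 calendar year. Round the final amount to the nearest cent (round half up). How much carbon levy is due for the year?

1 January – 20 August 2002: 232 days × 105 tonnes/day = 24,360 tonnes at €31.39/tonne → €764660.40
21 August – 31 December 2002: 133 days × 105 tonnes/day = 13,965 tonnes at €12.22/tonne → €170652.30

€935312.70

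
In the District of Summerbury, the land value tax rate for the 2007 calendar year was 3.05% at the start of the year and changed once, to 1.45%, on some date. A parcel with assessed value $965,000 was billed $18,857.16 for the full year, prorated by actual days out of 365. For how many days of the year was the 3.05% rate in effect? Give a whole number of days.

115 days

Let d = days at the first rate; then 365 − d days at the second rate.
$965,000 × [3.05%·d + 1.45%·(365−d)] / 365 = $18,857.16
Solving gives d = 115, so the new rate took effect on April 26, 2007.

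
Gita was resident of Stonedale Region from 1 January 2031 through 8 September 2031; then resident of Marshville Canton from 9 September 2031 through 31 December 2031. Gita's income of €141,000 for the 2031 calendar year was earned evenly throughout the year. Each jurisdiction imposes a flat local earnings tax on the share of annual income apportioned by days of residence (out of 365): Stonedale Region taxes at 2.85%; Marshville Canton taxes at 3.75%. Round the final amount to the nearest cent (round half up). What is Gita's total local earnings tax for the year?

€4,414.85

Stonedale Region, 1 January – 8 September 2031: 251 days → €141,000 × 2.85% × 251/365 = €2,763.4068
Marshville Canton, 9 September – 31 December 2031: 114 days → €141,000 × 3.75% × 114/365 = €1,651.4384
Total = €4,414.8452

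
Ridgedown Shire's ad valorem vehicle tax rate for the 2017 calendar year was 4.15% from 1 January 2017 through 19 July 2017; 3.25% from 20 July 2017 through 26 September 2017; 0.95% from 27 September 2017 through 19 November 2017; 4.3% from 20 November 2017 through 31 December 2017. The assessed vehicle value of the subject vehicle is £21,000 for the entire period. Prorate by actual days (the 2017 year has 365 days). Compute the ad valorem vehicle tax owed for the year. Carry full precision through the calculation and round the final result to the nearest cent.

£739.98

1 January – 19 July 2017: 200 days at 4.15% → £21,000 × 4.15% × 200/365 = £477.5342
20 July – 26 September 2017: 69 days at 3.25% → £21,000 × 3.25% × 69/365 = £129.0205
27 September – 19 November 2017: 54 days at 0.95% → £21,000 × 0.95% × 54/365 = £29.5151
20 November – 31 December 2017: 42 days at 4.3% → £21,000 × 4.3% × 42/365 = £103.9068
Total = £739.9767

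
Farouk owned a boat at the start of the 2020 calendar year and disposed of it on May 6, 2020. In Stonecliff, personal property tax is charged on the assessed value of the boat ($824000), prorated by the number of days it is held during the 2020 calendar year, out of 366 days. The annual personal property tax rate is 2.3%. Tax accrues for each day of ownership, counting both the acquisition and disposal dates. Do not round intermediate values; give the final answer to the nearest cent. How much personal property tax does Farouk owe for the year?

$6576.24

Days held (January 1 – May 6, 2020): 127 out of 366
Tax = $824000 × 2.3% × 127/366 = $6576.2404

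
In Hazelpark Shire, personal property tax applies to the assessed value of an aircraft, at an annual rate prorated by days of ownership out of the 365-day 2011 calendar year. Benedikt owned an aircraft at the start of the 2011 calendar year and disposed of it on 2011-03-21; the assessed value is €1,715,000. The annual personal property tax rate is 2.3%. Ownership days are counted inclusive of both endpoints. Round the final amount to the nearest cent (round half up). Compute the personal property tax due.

Days held (2011-01-01 to 2011-03-21): 80 out of 365
Tax = €1,715,000 × 2.3% × 80/365 = €8,645.4795

€8,645.48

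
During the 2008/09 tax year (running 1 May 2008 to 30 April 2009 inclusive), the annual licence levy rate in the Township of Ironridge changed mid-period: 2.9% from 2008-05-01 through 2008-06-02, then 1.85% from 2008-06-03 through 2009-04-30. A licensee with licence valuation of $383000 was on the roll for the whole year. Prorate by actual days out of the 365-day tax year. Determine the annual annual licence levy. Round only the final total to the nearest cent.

$7449.09

2008-05-01 to 2008-06-02: 33 days at 2.9% → $383000 × 2.9% × 33/365 = $1004.1945
2008-06-03 to 2009-04-30: 332 days at 1.85% → $383000 × 1.85% × 332/365 = $6444.8932
Total = $7449.0877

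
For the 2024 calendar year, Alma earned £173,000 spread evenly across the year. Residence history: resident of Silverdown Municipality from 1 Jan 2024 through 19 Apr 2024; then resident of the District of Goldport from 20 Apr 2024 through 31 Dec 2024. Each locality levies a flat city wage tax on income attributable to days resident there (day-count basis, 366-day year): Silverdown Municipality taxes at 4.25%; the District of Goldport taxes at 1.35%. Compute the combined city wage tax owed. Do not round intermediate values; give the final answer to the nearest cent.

£3,843.34

Silverdown Municipality, 1 Jan – 19 Apr 2024: 110 days → £173,000 × 4.25% × 110/366 = £2,209.7678
The District of Goldport, 20 Apr – 31 Dec 2024: 256 days → £173,000 × 1.35% × 256/366 = £1,633.5738
Total = £3,843.3415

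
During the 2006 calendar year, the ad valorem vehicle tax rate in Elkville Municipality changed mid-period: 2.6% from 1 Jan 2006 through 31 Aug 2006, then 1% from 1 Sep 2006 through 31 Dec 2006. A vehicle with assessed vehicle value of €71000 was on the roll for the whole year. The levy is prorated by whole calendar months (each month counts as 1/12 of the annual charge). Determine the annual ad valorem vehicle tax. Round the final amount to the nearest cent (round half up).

€1467.33

1 Jan – 31 Aug 2006: 8 months at 2.6% → €71000 × 2.6% × 8/12 = €1230.6667
1 Sep – 31 Dec 2006: 4 months at 1% → €71000 × 1% × 4/12 = €236.6667
Total = €1467.3333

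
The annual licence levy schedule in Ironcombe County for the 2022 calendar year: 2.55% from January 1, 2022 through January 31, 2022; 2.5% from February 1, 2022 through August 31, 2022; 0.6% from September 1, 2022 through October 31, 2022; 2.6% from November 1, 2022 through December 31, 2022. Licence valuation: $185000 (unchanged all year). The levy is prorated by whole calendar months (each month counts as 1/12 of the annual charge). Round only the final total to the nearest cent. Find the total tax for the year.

$4077.71

January 1 – January 31, 2022: 1 month at 2.55% → $185000 × 2.55% × 1/12 = $393.1250
February 1 – August 31, 2022: 7 months at 2.5% → $185000 × 2.5% × 7/12 = $2697.9167
September 1 – October 31, 2022: 2 months at 0.6% → $185000 × 0.6% × 2/12 = $185.0000
November 1 – December 31, 2022: 2 months at 2.6% → $185000 × 2.6% × 2/12 = $801.6667
Total = $4077.7083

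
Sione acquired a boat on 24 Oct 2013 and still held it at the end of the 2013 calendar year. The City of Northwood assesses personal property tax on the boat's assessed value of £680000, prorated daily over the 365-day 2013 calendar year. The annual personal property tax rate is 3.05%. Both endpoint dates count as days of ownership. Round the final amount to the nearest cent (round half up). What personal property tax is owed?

£3920.71

Days held (24 Oct – 31 Dec 2013): 69 out of 365
Tax = £680000 × 3.05% × 69/365 = £3920.7123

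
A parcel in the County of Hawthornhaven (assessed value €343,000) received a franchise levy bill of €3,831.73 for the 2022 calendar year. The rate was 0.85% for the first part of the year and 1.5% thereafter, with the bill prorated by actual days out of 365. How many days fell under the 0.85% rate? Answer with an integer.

Let d = days at the first rate; then 365 − d days at the second rate.
€343,000 × [0.85%·d + 1.5%·(365−d)] / 365 = €3,831.73
Solving gives d = 215, so the new rate took effect on 4 August 2022.

215 days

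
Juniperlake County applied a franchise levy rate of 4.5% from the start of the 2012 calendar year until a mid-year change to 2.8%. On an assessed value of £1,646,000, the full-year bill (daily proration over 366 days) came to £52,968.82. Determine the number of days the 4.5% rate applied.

90 days

Let d = days at the first rate; then 366 − d days at the second rate.
£1,646,000 × [4.5%·d + 2.8%·(366−d)] / 366 = £52,968.82
Solving gives d = 90, so the new rate took effect on 31 March 2012.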